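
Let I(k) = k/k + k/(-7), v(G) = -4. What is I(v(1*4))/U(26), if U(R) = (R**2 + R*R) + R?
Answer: 11/9646 ≈ 0.0011404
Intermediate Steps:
I(k) = 1 - k/7 (I(k) = 1 + k*(-1/7) = 1 - k/7)
U(R) = R + 2*R**2 (U(R) = (R**2 + R**2) + R = 2*R**2 + R = R + 2*R**2)
I(v(1*4))/U(26) = (1 - 1/7*(-4))/((26*(1 + 2*26))) = (1 + 4/7)/((26*(1 + 52))) = 11/(7*((26*53))) = (11/7)/1378 = (11/7)*(1/1378) = 11/9646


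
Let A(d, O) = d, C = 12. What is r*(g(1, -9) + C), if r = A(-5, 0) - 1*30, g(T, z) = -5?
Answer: -245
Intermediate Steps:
r = -35 (r = -5 - 1*30 = -5 - 30 = -35)
r*(g(1, -9) + C) = -35*(-5 + 12) = -35*7 = -245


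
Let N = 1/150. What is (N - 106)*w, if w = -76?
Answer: 604162/75 ≈ 8055.5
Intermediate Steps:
N = 1/150 ≈ 0.0066667
(N - 106)*w = (1/150 - 106)*(-76) = -15899/150*(-76) = 604162/75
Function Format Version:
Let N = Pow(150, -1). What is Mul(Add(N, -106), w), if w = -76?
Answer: Rational(604162, 75) ≈ 8055.5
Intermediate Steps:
N = Rational(1, 150) ≈ 0.0066667
Mul(Add(N, -106), w) = Mul(Add(Rational(1, 150), -106), -76) = Mul(Rational(-15899, 150), -76) = Rational(604162, 75)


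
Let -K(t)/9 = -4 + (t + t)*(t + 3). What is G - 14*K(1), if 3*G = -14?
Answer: 1498/3 ≈ 499.33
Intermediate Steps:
G = -14/3 (G = (⅓)*(-14) = -14/3 ≈ -4.6667)
K(t) = 36 - 18*t*(3 + t) (K(t) = -9*(-4 + (t + t)*(t + 3)) = -9*(-4 + (2*t)*(3 + t)) = -9*(-4 + 2*t*(3 + t)) = 36 - 18*t*(3 + t))
G - 14*K(1) = -14/3 - 14*(36 - 54*1 - 18*1²) = -14/3 - 14*(36 - 54 - 18*1) = -14/3 - 14*(36 - 54 - 18) = -14/3 - 14*(-36) = -14/3 + 504 = 1498/3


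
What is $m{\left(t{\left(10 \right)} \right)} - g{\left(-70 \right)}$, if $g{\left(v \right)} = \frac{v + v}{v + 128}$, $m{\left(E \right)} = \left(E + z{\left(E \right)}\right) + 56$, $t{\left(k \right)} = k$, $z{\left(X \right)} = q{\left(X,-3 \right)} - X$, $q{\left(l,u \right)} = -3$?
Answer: $\frac{1607}{29} \approx 55.414$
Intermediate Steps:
$z{\left(X \right)} = -3 - X$
$m{\left(E \right)} = 53$ ($m{\left(E \right)} = \left(E - \left(3 + E\right)\right) + 56 = -3 + 56 = 53$)
$g{\left(v \right)} = \frac{2 v}{128 + v}$
$m{\left(t{\left(10 \right)} \right)} - g{\left(-70 \right)} = 53 - 2 \left(-70\right) \frac{1}{128 - 70} = 53 - 2 \left(-70\right) \frac{1}{58} = 53 - - \frac{70}{29} = 53 + \frac{70}{29} = \frac{1607}{29}$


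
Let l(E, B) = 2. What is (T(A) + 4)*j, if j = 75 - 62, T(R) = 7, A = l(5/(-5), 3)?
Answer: 143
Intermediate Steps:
A = 2
j = 13
(T(A) + 4)*j = (7 + 4)*13 = 11*13 = 143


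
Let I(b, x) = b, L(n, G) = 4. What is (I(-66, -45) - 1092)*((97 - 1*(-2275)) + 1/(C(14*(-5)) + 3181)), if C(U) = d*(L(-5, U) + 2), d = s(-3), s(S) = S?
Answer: -8688053646/3163 ≈ -2.7468e+6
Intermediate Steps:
d = -3
C(U) = -18 (C(U) = -3*(4 + 2) = -3*6 = -18)
(I(-66, -45) - 1092)*((97 - 1*(-2275)) + 1/(C(14*(-5)) + 3181)) = (-66 - 1092)*((97 - 1*(-2275)) + 1/(-18 + 3181)) = -1158*((97 + 2275) + 1/3163) = -1158*(2372 + 1/3163) = -1158*7502637/3163 = -8688053646/3163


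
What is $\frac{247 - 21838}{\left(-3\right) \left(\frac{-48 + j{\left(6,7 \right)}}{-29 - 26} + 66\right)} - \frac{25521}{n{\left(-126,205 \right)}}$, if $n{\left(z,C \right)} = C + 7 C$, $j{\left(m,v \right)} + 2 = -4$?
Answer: $\frac{46262503}{503480} \approx 91.885$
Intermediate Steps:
$j{\left(m,v \right)} = -6$ ($j{\left(m,v \right)} = -2 - 4 = -6$)
$n{\left(z,C \right)} = 8 C$
$\frac{247 - 21838}{\left(-3\right) \left(\frac{-48 + j{\left(6,7 \right)}}{-29 - 26} + 66\right)} - \frac{25521}{n{\left(-126,205 \right)}} = \frac{247 - 21838}{\left(-3\right) \left(\frac{-48 - 6}{-29 - 26} + 66\right)} - \frac{25521}{8 \cdot 205} = - \frac{21591}{\left(-3\right) \left(- \frac{54}{-55} + 66\right)} - \frac{25521}{1640} = - \frac{21591}{\left(-3\right) \left(\left(-54\right) \left(- \frac{1}{55}\right) + 66\right)} - \frac{25521}{1640} = - \frac{21591}{\left(-3\right) \left(\frac{54}{55} + 66\right)} - \frac{25521}{1640} = - \frac{21591}{\left(-3\right) \frac{3684}{55}} - \frac{25521}{1640} = - \frac{21591}{- \frac{11052}{55}} - \frac{25521}{1640} = \left(-21591\right) \left(- \frac{55}{11052}\right) - \frac{25521}{1640} = \frac{131945}{1228} - \frac{25521}{1640} = \frac{46262503}{503480}$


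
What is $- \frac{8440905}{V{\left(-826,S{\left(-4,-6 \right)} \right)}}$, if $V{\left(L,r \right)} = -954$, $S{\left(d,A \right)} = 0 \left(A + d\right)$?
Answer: $\frac{2813635}{318} \approx 8847.9$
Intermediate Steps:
$S{\left(d,A \right)} = 0$
$- \frac{8440905}{V{\left(-826,S{\left(-4,-6 \right)} \right)}} = - \frac{8440905}{-954} = \left(-8440905\right) \left(- \frac{1}{954}\right) = \frac{2813635}{318}$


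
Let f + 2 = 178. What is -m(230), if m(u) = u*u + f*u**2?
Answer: -9363300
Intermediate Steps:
f = 176 (f = -2 + 178 = 176)
m(u) = 177*u**2 (m(u) = u*u + 176*u**2 = u**2 + 176*u**2 = 177*u**2)
-m(230) = -177*230**2 = -177*52900 = -1*9363300 = -9363300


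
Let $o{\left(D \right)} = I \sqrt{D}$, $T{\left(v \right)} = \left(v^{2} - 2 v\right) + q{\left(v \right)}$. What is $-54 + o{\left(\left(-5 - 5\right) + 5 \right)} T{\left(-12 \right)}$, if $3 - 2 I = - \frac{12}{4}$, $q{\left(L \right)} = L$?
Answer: $-54 + 468 i \sqrt{5} \approx -54.0 + 1046.5 i$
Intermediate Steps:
$I = 3$ ($I = \frac{3}{2} - \frac{\left(-12\right) \frac{1}{4}}{2} = \frac{3}{2} - - \frac{3}{2} = \frac{3}{2} + \frac{3}{2} = 3$)
$T{\left(v \right)} = v^{2} - v$ ($T{\left(v \right)} = \left(v^{2} - 2 v\right) + v = v^{2} - v$)
$o{\left(D \right)} = 3 \sqrt{D}$
$-54 + o{\left(\left(-5 - 5\right) + 5 \right)} T{\left(-12 \right)} = -54 + 3 \sqrt{\left(-5 - 5\right) + 5} \left(- 12 \left(-1 - 12\right)\right) = -54 + 3 \sqrt{-10 + 5} \left(\left(-12\right) \left(-13\right)\right) = -54 + 3 \sqrt{-5} \cdot 156 = -54 + 3 i \sqrt{5} \cdot 156 = -54 + 468 i \sqrt{5}$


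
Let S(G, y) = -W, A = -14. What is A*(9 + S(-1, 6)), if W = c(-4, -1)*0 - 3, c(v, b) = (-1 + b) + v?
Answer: -168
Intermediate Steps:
c(v, b) = -1 + b + v
W = -3 (W = (-1 - 1 - 4)*0 - 3 = -6*0 - 3 = 0 - 3 = -3)
S(G, y) = 3 (S(G, y) = -1*(-3) = 3)
A*(9 + S(-1, 6)) = -14*(9 + 3) = -14*12 = -168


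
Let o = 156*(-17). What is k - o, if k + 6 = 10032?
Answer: 12678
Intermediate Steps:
o = -2652
k = 10026 (k = -6 + 10032 = 10026)
k - o = 10026 - 1*(-2652) = 10026 + 2652 = 12678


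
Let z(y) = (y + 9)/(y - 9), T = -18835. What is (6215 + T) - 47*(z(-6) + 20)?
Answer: -67753/5 ≈ -13551.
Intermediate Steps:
z(y) = (9 + y)/(-9 + y)
(6215 + T) - 47*(z(-6) + 20) = (6215 - 18835) - 47*((9 - 6)/(-9 - 6) + 20) = -12620 - 47*(3/(-15) + 20) = -12620 - 47*(-1/15*3 + 20) = -12620 - 47*(-⅕ + 20) = -12620 - 47*99/5 = -12620 - 4653/5 = -67753/5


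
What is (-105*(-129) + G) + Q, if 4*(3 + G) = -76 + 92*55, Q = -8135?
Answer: 6653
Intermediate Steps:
G = 1243 (G = -3 + (-76 + 92*55)/4 = -3 + (-76 + 5060)/4 = -3 + (1/4)*4984 = -3 + 1246 = 1243)
(-105*(-129) + G) + Q = (-105*(-129) + 1243) - 8135 = (13545 + 1243) - 8135 = 14788 - 8135 = 6653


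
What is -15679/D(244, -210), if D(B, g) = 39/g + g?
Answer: 1097530/14713 ≈ 74.596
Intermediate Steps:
D(B, g) = g + 39/g
-15679/D(244, -210) = -15679/(-210 + 39/(-210)) = -15679/(-210 + 39*(-1/210)) = -15679/(-210 - 13/70) = -15679/(-14713/70) = -15679*(-70/14713) = 1097530/14713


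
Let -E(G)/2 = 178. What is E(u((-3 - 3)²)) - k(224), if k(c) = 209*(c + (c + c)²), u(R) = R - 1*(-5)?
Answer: -41994308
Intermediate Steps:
u(R) = 5 + R (u(R) = R + 5 = 5 + R)
k(c) = 209*c + 836*c² (k(c) = 209*(c + (2*c)²) = 209*(c + 4*c²) = 209*c + 836*c²)
E(G) = -356 (E(G) = -2*178 = -356)
E(u((-3 - 3)²)) - k(224) = -356 - 209*224*(1 + 4*224) = -356 - 209*224*(1 + 896) = -356 - 209*224*897 = -356 - 1*41993952 = -356 - 41993952 = -41994308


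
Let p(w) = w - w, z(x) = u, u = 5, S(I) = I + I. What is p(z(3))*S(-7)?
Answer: 0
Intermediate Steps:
S(I) = 2*I
z(x) = 5
p(w) = 0
p(z(3))*S(-7) = 0*(2*(-7)) = 0*(-14) = 0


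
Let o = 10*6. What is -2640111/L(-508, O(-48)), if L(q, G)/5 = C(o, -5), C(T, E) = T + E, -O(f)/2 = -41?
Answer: -2640111/275 ≈ -9600.4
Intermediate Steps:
o = 60
O(f) = 82 (O(f) = -2*(-41) = 82)
C(T, E) = E + T
L(q, G) = 275 (L(q, G) = 5*(-5 + 60) = 5*55 = 275)
-2640111/L(-508, O(-48)) = -2640111/275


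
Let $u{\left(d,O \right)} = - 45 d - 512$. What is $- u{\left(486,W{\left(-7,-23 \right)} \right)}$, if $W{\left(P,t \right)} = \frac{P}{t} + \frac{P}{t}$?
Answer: $22382$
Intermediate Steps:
$W{\left(P,t \right)} = \frac{2 P}{t}$
$u{\left(d,O \right)} = -512 - 45 d$
$- u{\left(486,W{\left(-7,-23 \right)} \right)} = - (-512 - 21870) = \left(-1\right) \left(-22382\right) = 22382$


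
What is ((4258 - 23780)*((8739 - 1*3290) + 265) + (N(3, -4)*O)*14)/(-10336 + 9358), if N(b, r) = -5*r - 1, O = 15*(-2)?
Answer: 55778344/489 ≈ 1.1407e+5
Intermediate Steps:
O = -30
N(b, r) = -1 - 5*r
((4258 - 23780)*((8739 - 1*3290) + 265) + (N(3, -4)*O)*14)/(-10336 + 9358) = ((4258 - 23780)*((8739 - 1*3290) + 265) + ((-1 - 5*(-4))*(-30))*14)/(-10336 + 9358) = (-19522*((8739 - 3290) + 265) + ((-1 + 20)*(-30))*14)/(-978) = (-19522*(5449 + 265) + (19*(-30))*14)*(-1/978) = (-19522*5714 - 570*14)*(-1/978) = (-111548708 - 7980)*(-1/978) = -111556688*(-1/978) = 55778344/489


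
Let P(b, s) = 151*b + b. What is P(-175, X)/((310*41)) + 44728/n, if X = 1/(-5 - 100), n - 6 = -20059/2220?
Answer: -126223345100/8565269 ≈ -14737.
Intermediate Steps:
n = -6739/2220 (n = 6 - 20059/2220 = -6739/2220 ≈ -3.0356)
X = -1/105 (X = 1/(-105) = -1/105 ≈ -0.0095238)
P(b, s) = 152*b
P(-175, X)/((310*41)) + 44728/n = (152*(-175))/((310*41)) + 44728/(-6739/2220) = -26600/12710 + 44728*(-2220/6739) = -26600*1/12710 - 99296160/6739 = -2660/1271 - 99296160/6739 = -126223345100/8565269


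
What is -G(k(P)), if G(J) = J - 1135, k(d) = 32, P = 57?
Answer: 1103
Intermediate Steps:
G(J) = -1135 + J
-G(k(P)) = -(-1135 + 32) = -1*(-1103) = 1103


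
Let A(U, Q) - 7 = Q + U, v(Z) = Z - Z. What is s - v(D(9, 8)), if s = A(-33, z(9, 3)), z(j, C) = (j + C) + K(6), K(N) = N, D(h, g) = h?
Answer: -8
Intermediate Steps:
z(j, C) = 6 + C + j (z(j, C) = (j + C) + 6 = (C + j) + 6 = 6 + C + j)
v(Z) = 0
A(U, Q) = 7 + Q + U (A(U, Q) = 7 + (Q + U) = 7 + Q + U)
s = -8 (s = 7 + (6 + 3 + 9) - 33 = 7 + 18 - 33 = -8)
s - v(D(9, 8)) = -8 - 1*0 = -8 + 0 = -8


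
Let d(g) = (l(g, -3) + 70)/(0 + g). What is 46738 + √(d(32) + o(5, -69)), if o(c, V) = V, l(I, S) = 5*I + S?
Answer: 46738 + I*√3962/8 ≈ 46738.0 + 7.868*I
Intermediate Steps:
l(I, S) = S + 5*I
d(g) = (67 + 5*g)/g (d(g) = ((-3 + 5*g) + 70)/(0 + g) = (67 + 5*g)/g)
46738 + √(d(32) + o(5, -69)) = 46738 + √((5 + 67/32) - 69) = 46738 + √(227/32 - 69) = 46738 + √(-1981/32) = 46738 + I*√3962/8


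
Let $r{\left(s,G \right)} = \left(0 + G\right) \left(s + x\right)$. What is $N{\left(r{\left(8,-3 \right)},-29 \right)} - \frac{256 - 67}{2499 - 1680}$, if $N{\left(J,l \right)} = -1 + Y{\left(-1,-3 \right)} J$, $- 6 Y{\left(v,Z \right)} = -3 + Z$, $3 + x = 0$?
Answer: $- \frac{211}{13} \approx -16.231$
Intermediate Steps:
$x = -3$ ($x = -3 + 0 = -3$)
$Y{\left(v,Z \right)} = \frac{1}{2} - \frac{Z}{6}$ ($Y{\left(v,Z \right)} = - \frac{-3 + Z}{6} = \frac{1}{2} - \frac{Z}{6}$)
$r{\left(s,G \right)} = G \left(-3 + s\right)$ ($r{\left(s,G \right)} = \left(0 + G\right) \left(s - 3\right) = G \left(-3 + s\right)$)
$N{\left(J,l \right)} = -1 + J$ ($N{\left(J,l \right)} = -1 + \left(\frac{1}{2} - - \frac{1}{2}\right) J = -1 + \left(\frac{1}{2} + \frac{1}{2}\right) J = -1 + 1 J = -1 + J$)
$N{\left(r{\left(8,-3 \right)},-29 \right)} - \frac{256 - 67}{2499 - 1680} = \left(-1 - 3 \left(-3 + 8\right)\right) - \frac{256 - 67}{2499 - 1680} = \left(-1 - 15\right) - \frac{189}{819} = \left(-1 - 15\right) - 189 \cdot \frac{1}{819} = -16 - \frac{3}{13} = - \frac{211}{13}$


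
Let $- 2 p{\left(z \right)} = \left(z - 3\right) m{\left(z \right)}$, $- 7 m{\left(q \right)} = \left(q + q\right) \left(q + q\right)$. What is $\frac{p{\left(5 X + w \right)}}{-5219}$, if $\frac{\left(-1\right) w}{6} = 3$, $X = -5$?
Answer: $\frac{170108}{36533} \approx 4.6563$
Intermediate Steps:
$w = -18$ ($w = \left(-6\right) 3 = -18$)
$m{\left(q \right)} = - \frac{4 q^{2}}{7}$ ($m{\left(q \right)} = - \frac{\left(q + q\right) \left(q + q\right)}{7} = - \frac{2 q 2 q}{7} = - \frac{4 q^{2}}{7}$)
$p{\left(z \right)} = \frac{2 z^{2} \left(-3 + z\right)}{7}$ ($p{\left(z \right)} = - \frac{\left(z - 3\right) \left(- \frac{4 z^{2}}{7}\right)}{2} = - \frac{\left(-3 + z\right) \left(- \frac{4 z^{2}}{7}\right)}{2} = - \frac{\left(- \frac{4}{7}\right) z^{2} \left(-3 + z\right)}{2} = \frac{2 z^{2} \left(-3 + z\right)}{7}$)
$\frac{p{\left(5 X + w \right)}}{-5219} = \frac{\frac{2}{7} \left(5 \left(-5\right) - 18\right)^{2} \left(-3 + \left(5 \left(-5\right) - 18\right)\right)}{-5219} = \frac{2 \left(-25 - 18\right)^{2} \left(-3 - 43\right)}{7} \left(- \frac{1}{5219}\right) = \frac{2 \left(-43\right)^{2} \left(-3 - 43\right)}{7} \left(- \frac{1}{5219}\right) = \frac{2}{7} \cdot 1849 \left(-46\right) \left(- \frac{1}{5219}\right) = \left(- \frac{170108}{7}\right) \left(- \frac{1}{5219}\right) = \frac{170108}{36533}$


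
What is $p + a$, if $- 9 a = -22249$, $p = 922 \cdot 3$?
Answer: $\frac{47143}{9} \approx 5238.1$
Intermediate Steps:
$p = 2766$
$a = \frac{22249}{9}$ ($a = \left(- \frac{1}{9}\right) \left(-22249\right) = \frac{22249}{9} \approx 2472.1$)
$p + a = 2766 + \frac{22249}{9} = \frac{47143}{9}$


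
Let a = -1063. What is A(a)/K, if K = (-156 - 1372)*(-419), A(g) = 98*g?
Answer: -52087/320116 ≈ -0.16271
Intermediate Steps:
K = 640232 (K = -1528*(-419) = 640232)
A(a)/K = (98*(-1063))/640232 = -104174*1/640232 = -52087/320116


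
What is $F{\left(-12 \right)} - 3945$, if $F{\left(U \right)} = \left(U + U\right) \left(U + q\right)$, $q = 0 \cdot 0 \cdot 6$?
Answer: $-3657$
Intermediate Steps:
$q = 0$ ($q = 0 \cdot 6 = 0$)
$F{\left(U \right)} = 2 U^{2}$ ($F{\left(U \right)} = \left(U + U\right) \left(U + 0\right) = 2 U U = 2 U^{2}$)
$F{\left(-12 \right)} - 3945 = 2 \left(-12\right)^{2} - 3945 = 2 \cdot 144 - 3945 = 288 - 3945 = -3657$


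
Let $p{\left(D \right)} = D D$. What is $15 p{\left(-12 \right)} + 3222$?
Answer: $5382$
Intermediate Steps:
$p{\left(D \right)} = D^{2}$
$15 p{\left(-12 \right)} + 3222 = 15 \left(-12\right)^{2} + 3222 = 15 \cdot 144 + 3222 = 2160 + 3222 = 5382$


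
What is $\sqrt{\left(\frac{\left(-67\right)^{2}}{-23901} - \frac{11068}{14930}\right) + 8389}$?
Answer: $\frac{\sqrt{267026189501259195690}}{178420965} \approx 91.586$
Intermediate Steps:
$\sqrt{\left(\frac{\left(-67\right)^{2}}{-23901} - \frac{11068}{14930}\right) + 8389} = \sqrt{\left(4489 \left(- \frac{1}{23901}\right) - \frac{5534}{7465}\right) + 8389} = \sqrt{\left(- \frac{4489}{23901} - \frac{5534}{7465}\right) + 8389} = \sqrt{- \frac{165778519}{178420965} + 8389} = \sqrt{\frac{1496607696866}{178420965}} = \frac{\sqrt{267026189501259195690}}{178420965}$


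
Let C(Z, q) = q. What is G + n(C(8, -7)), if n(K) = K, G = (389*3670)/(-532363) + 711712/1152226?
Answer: -2779940349595/306701245019 ≈ -9.0640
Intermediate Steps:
G = -633031634462/306701245019 (G = 1427630*(-1/532363) + 711712*(1/1152226) = -1427630/532363 + 355856/576113 = -633031634462/306701245019 ≈ -2.0640)
G + n(C(8, -7)) = -633031634462/306701245019 - 7 = -2779940349595/306701245019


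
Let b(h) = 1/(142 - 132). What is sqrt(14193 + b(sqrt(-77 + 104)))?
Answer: sqrt(1419310)/10 ≈ 119.13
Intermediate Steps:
b(h) = 1/10
sqrt(14193 + b(sqrt(-77 + 104))) = sqrt(14193 + 1/10) = sqrt(141931/10) = sqrt(1419310)/10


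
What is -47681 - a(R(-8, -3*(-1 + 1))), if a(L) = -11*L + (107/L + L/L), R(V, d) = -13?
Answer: -621618/13 ≈ -47817.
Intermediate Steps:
a(L) = 1 - 11*L + 107/L (a(L) = -11*L + (107/L + 1) = -11*L + (1 + 107/L) = 1 - 11*L + 107/L)
-47681 - a(R(-8, -3*(-1 + 1))) = -47681 - (1 - 11*(-13) + 107/(-13)) = -47681 - (1 + 143 + 107*(-1/13)) = -47681 - (1 + 143 - 107/13) = -47681 - 1*1765/13 = -47681 - 1765/13 = -621618/13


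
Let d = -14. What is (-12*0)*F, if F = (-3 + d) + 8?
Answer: 0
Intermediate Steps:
F = -9 (F = (-3 - 14) + 8 = -17 + 8 = -9)
(-12*0)*F = -12*0*(-9) = 0*(-9) = 0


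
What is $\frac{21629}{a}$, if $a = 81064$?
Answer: $\frac{21629}{81064} \approx 0.26681$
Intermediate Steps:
$\frac{21629}{a} = \frac{21629}{81064}$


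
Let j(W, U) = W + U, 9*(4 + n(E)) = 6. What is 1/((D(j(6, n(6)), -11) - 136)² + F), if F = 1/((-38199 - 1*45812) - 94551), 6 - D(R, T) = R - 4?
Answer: 1607058/26605023743 ≈ 6.0404e-5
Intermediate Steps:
n(E) = -10/3 (n(E) = -4 + (⅑)*6 = -4 + ⅔ = -10/3)
j(W, U) = U + W
D(R, T) = 10 - R (D(R, T) = 6 - (R - 4) = 6 - (-4 + R) = 6 + (4 - R) = 10 - R)
F = -1/178562 (F = 1/((-38199 - 45812) - 94551) = 1/(-84011 - 94551) = 1/(-178562) = -1/178562 ≈ -5.6003e-6)
1/((D(j(6, n(6)), -11) - 136)² + F) = 1/(((10 - (-10/3 + 6)) - 136)² - 1/178562) = 1/(((10 - 1*8/3) - 136)² - 1/178562) = 1/(((10 - 8/3) - 136)² - 1/178562) = 1/((22/3 - 136)² - 1/178562) = 1/((-386/3)² - 1/178562) = 1/(148996/9 - 1/178562) = 1/(26605023743/1607058) = 1607058/26605023743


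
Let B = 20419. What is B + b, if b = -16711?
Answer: 3708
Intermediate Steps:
B + b = 20419 - 16711 = 3708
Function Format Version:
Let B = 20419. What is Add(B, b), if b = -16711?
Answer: 3708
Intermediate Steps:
Add(B, b) = Add(20419, -16711) = 3708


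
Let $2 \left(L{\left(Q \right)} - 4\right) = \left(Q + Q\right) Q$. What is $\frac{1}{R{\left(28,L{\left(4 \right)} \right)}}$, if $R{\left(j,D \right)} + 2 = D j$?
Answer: $\frac{1}{558} \approx 0.0017921$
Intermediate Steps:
$L{\left(Q \right)} = 4 + Q^{2}$ ($L{\left(Q \right)} = 4 + \frac{\left(Q + Q\right) Q}{2} = 4 + \frac{2 Q Q}{2} = 4 + \frac{2 Q^{2}}{2} = 4 + Q^{2}$)
$R{\left(j,D \right)} = -2 + D j$
$\frac{1}{R{\left(28,L{\left(4 \right)} \right)}} = \frac{1}{-2 + \left(4 + 4^{2}\right) 28} = \frac{1}{-2 + \left(4 + 16\right) 28} = \frac{1}{-2 + 20 \cdot 28} = \frac{1}{-2 + 560} = \frac{1}{558}$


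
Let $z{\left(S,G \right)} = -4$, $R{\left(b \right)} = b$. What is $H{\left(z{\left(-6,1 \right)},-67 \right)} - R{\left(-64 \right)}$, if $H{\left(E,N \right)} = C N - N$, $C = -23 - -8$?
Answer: $1136$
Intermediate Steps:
$C = -15$ ($C = -23 + 8 = -15$)
$H{\left(E,N \right)} = - 16 N$ ($H{\left(E,N \right)} = - 15 N - N = - 16 N$)
$H{\left(z{\left(-6,1 \right)},-67 \right)} - R{\left(-64 \right)} = \left(-16\right) \left(-67\right) - -64 = 1072 + 64 = 1136$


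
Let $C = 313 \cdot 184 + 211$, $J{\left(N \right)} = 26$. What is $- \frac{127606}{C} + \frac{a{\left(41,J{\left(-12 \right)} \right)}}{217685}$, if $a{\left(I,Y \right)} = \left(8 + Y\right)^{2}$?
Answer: $- \frac{1630064226}{740167415} \approx -2.2023$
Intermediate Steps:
$C = 57803$ ($C = 57592 + 211 = 57803$)
$- \frac{127606}{C} + \frac{a{\left(41,J{\left(-12 \right)} \right)}}{217685} = - \frac{127606}{57803} + \frac{\left(8 + 26\right)^{2}}{217685} = \left(-127606\right) \frac{1}{57803} + 34^{2} \cdot \frac{1}{217685} = - \frac{127606}{57803} + 1156 \cdot \frac{1}{217685} = - \frac{127606}{57803} + \frac{68}{12805} = - \frac{1630064226}{740167415}$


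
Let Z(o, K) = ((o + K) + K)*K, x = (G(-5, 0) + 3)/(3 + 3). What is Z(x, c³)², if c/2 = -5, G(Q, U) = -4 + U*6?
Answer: 36006000250000/9 ≈ 4.0007e+12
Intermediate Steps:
G(Q, U) = -4 + 6*U
c = -10 (c = 2*(-5) = -10)
x = -⅙ (x = ((-4 + 6*0) + 3)/(3 + 3) = ((-4 + 0) + 3)/6 = (-4 + 3)*(⅙) = -1*⅙ = -⅙ ≈ -0.16667)
Z(o, K) = K*(o + 2*K) (Z(o, K) = ((K + o) + K)*K = (o + 2*K)*K = K*(o + 2*K))
Z(x, c³)² = ((-10)³*(-⅙ + 2*(-10)³))² = (-1000*(-⅙ + 2*(-1000)))² = (-1000*(-⅙ - 2000))² = (-1000*(-12001/6))² = (6000500/3)² = 36006000250000/9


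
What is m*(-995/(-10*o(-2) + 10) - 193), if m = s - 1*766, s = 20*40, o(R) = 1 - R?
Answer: -9741/2 ≈ -4870.5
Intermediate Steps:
s = 800
m = 34 (m = 800 - 1*766 = 800 - 766 = 34)
m*(-995/(-10*o(-2) + 10) - 193) = 34*(-995/(-10*(1 - 1*(-2)) + 10) - 193) = 34*(-995/(-10*(1 + 2) + 10) - 193) = 34*(-995/(-10*3 + 10) - 193) = 34*(-995/(-30 + 10) - 193) = 34*(-995/(-20) - 193) = 34*(-995*(-1/20) - 193) = 34*(199/4 - 193) = 34*(-573/4) = -9741/2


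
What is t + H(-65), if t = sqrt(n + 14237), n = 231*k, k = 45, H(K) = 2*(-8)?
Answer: -16 + 2*sqrt(6158) ≈ 140.95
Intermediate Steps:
H(K) = -16
n = 10395 (n = 231*45 = 10395)
t = 2*sqrt(6158) (t = sqrt(10395 + 14237) = sqrt(24632) = 2*sqrt(6158) ≈ 156.95)
t + H(-65) = 2*sqrt(6158) - 16 = -16 + 2*sqrt(6158)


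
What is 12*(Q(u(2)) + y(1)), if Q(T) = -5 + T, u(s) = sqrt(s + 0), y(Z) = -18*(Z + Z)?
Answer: -492 + 12*sqrt(2) ≈ -475.03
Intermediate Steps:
y(Z) = -36*Z
u(s) = sqrt(s)
12*(Q(u(2)) + y(1)) = 12*((-5 + sqrt(2)) - 36*1) = 12*((-5 + sqrt(2)) - 36) = 12*(-41 + sqrt(2)) = -492 + 12*sqrt(2)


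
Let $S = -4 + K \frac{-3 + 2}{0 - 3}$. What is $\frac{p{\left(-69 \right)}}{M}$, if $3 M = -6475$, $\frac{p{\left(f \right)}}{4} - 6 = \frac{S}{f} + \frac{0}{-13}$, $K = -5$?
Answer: $- \frac{5036}{446775} \approx -0.011272$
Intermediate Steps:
$S = - \frac{17}{3}$ ($S = -4 - 5 \frac{-3 + 2}{0 - 3} = -4 - 5 \left(- \frac{1}{-3}\right) = -4 - 5 \left(\left(-1\right) \left(- \frac{1}{3}\right)\right) = -4 - \frac{5}{3} = - \frac{17}{3} \approx -5.6667$)
$p{\left(f \right)} = 24 - \frac{68}{3 f}$ ($p{\left(f \right)} = 24 + 4 \left(- \frac{17}{3 f} + \frac{0}{-13}\right) = 24 + 4 \left(- \frac{17}{3 f} + 0 \left(- \frac{1}{13}\right)\right) = 24 + 4 \left(- \frac{17}{3 f} + 0\right) = 24 + 4 \left(- \frac{17}{3 f}\right) = 24 - \frac{68}{3 f}$)
$M = - \frac{6475}{3}$ ($M = \frac{1}{3} \left(-6475\right) = - \frac{6475}{3} \approx -2158.3$)
$\frac{p{\left(-69 \right)}}{M} = \frac{24 - \frac{68}{3 \left(-69\right)}}{- \frac{6475}{3}} = \left(24 - - \frac{68}{207}\right) \left(- \frac{3}{6475}\right) = \left(24 + \frac{68}{207}\right) \left(- \frac{3}{6475}\right) = \frac{5036}{207} \left(- \frac{3}{6475}\right) = - \frac{5036}{446775}$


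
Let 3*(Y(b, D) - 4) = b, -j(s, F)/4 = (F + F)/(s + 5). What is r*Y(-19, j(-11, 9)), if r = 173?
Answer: -1211/3 ≈ -403.67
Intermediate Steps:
j(s, F) = -8*F/(5 + s) (j(s, F) = -4*(F + F)/(s + 5) = -4*2*F/(5 + s) = -8*F/(5 + s))
Y(b, D) = 4 + b/3
r*Y(-19, j(-11, 9)) = 173*(4 + (⅓)*(-19)) = 173*(4 - 19/3) = 173*(-7/3) = -1211/3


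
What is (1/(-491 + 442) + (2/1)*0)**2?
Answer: 1/2401 ≈ 0.00041649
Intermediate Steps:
(1/(-491 + 442) + (2/1)*0)**2 = (1/(-49) + (2*1)*0)**2 = (-1/49 + 2*0)**2 = (-1/49 + 0)**2 = (-1/49)**2 = 1/2401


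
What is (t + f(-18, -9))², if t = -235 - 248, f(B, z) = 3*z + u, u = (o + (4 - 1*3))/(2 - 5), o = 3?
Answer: 2353156/9 ≈ 2.6146e+5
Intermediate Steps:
u = -4/3 (u = (3 + (4 - 1*3))/(2 - 5) = (3 + (4 - 3))/(-3) = (3 + 1)*(-⅓) = 4*(-⅓) = -4/3 ≈ -1.3333)
f(B, z) = -4/3 + 3*z (f(B, z) = 3*z - 4/3 = -4/3 + 3*z)
t = -483
(t + f(-18, -9))² = (-483 + (-4/3 + 3*(-9)))² = (-483 + (-4/3 - 27))² = (-483 - 85/3)² = (-1534/3)² = 2353156/9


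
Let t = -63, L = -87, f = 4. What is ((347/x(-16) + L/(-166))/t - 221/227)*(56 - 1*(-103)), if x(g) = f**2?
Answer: -1334834839/6330576 ≈ -210.86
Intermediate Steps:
x(g) = 16 (x(g) = 4**2 = 16)
((347/x(-16) + L/(-166))/t - 221/227)*(56 - 1*(-103)) = ((347/16 - 87/(-166))/(-63) - 221/227)*(56 - 1*(-103)) = ((347*(1/16) - 87*(-1/166))*(-1/63) - 221*1/227)*(56 + 103) = ((347/16 + 87/166)*(-1/63) - 221/227)*159 = ((29497/1328)*(-1/63) - 221/227)*159 = (-29497/83664 - 221/227)*159 = -25185563/18991728*159 = -1334834839/6330576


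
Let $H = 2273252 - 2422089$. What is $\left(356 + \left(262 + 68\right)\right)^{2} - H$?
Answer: $619433$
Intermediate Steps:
$H = -148837$ ($H = 2273252 - 2422089 = -148837$)
$\left(356 + \left(262 + 68\right)\right)^{2} - H = \left(356 + \left(262 + 68\right)\right)^{2} - -148837 = \left(356 + 330\right)^{2} + 148837 = 686^{2} + 148837 = 470596 + 148837 = 619433$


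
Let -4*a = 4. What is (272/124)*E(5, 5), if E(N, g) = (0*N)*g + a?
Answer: -68/31 ≈ -2.1936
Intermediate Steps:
a = -1 (a = -¼*4 = -1)
E(N, g) = -1 (E(N, g) = (0*N)*g - 1 = 0*g - 1 = 0 - 1 = -1)
(272/124)*E(5, 5) = (272/124)*(-1) = (272*(1/124))*(-1) = (68/31)*(-1) = -68/31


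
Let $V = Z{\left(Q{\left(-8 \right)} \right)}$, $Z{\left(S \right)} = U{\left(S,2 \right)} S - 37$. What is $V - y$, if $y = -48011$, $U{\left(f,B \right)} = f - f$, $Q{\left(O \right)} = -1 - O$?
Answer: $47974$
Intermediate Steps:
$U{\left(f,B \right)} = 0$
$Z{\left(S \right)} = -37$ ($Z{\left(S \right)} = 0 S - 37 = 0 - 37 = -37$)
$V = -37$
$V - y = -37 - -48011 = -37 + 48011 = 47974$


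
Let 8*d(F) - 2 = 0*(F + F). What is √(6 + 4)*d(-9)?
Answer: √10/4 ≈ 0.79057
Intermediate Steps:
d(F) = ¼ (d(F) = ¼ + (0*(F + F))/8 = ¼ + (0*(2*F))/8 = ¼ + (⅛)*0 = ¼ + 0 = ¼)
√(6 + 4)*d(-9) = √(6 + 4)*(¼) = √10*(¼) = √10/4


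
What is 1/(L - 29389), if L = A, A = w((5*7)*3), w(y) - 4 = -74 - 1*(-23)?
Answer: -1/29436 ≈ -3.3972e-5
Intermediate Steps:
w(y) = -47 (w(y) = 4 + (-74 - 1*(-23)) = 4 + (-74 + 23) = 4 - 51 = -47)
A = -47
L = -47
1/(L - 29389) = 1/(-47 - 29389) = 1/(-29436) = -1/29436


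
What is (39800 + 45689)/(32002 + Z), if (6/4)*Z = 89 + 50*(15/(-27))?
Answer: 2308203/865156 ≈ 2.6680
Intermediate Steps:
Z = 1102/27 (Z = 2*(89 + 50*(15/(-27)))/3 = 2*(89 + 50*(15*(-1/27)))/3 = 2*(89 + 50*(-5/9))/3 = 2*(89 - 250/9)/3 = (⅔)*(551/9) = 1102/27 ≈ 40.815)
(39800 + 45689)/(32002 + Z) = (39800 + 45689)/(32002 + 1102/27) = 85489/(865156/27) = 85489*(27/865156) = 2308203/865156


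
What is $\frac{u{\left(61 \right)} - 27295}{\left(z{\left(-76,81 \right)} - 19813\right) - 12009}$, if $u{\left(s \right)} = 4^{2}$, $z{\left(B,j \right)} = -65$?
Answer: $\frac{3031}{3543} \approx 0.85549$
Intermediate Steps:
$u{\left(s \right)} = 16$
$\frac{u{\left(61 \right)} - 27295}{\left(z{\left(-76,81 \right)} - 19813\right) - 12009} = \frac{16 - 27295}{\left(-65 - 19813\right) - 12009} = - \frac{27279}{-19878 - 12009} = - \frac{27279}{-31887} = \left(-27279\right) \left(- \frac{1}{31887}\right) = \frac{3031}{3543}$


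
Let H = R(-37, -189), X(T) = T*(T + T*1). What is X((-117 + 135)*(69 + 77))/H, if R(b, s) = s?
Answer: -511584/7 ≈ -73083.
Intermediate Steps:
X(T) = 2*T² (X(T) = T*(T + T) = T*(2*T) = 2*T²)
H = -189
X((-117 + 135)*(69 + 77))/H = (2*((-117 + 135)*(69 + 77))²)/(-189) = (2*(18*146)²)*(-1/189) = (2*2628²)*(-1/189) = (2*6906384)*(-1/189) = 13812768*(-1/189) = -511584/7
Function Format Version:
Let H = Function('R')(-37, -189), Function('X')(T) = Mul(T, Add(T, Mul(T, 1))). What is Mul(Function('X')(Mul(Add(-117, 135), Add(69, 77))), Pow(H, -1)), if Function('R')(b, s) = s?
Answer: Rational(-511584, 7) ≈ -73083.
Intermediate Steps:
Function('X')(T) = Mul(2, Pow(T, 2)) (Function('X')(T) = Mul(T, Add(T, T)) = Mul(T, Mul(2, T)) = Mul(2, Pow(T, 2)))
H = -189
Mul(Function('X')(Mul(Add(-117, 135), Add(69, 77))), Pow(H, -1)) = Mul(Mul(2, Pow(Mul(Add(-117, 135), Add(69, 77)), 2)), Pow(-189, -1)) = Mul(Mul(2, Pow(Mul(18, 146), 2)), Rational(-1, 189)) = Mul(Mul(2, Pow(2628, 2)), Rational(-1, 189)) = Mul(Mul(2, 6906384), Rational(-1, 189)) = Mul(13812768, Rational(-1, 189)) = Rational(-511584, 7)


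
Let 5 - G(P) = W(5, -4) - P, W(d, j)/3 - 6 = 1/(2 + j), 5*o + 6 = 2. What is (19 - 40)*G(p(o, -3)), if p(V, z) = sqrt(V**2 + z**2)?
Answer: 483/2 - 21*sqrt(241)/5 ≈ 176.30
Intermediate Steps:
o = -4/5 (o = -6/5 + (1/5)*2 = -6/5 + 2/5 = -4/5 ≈ -0.80000)
W(d, j) = 18 + 3/(2 + j)
G(P) = -23/2 + P (G(P) = 5 - (3*(13 + 6*(-4))/(2 - 4) - P) = 5 - (3*(13 - 24)/(-2) - P) = 5 - (3*(-1/2)*(-11) - P) = 5 - (33/2 - P) = 5 + (-33/2 + P) = -23/2 + P)
(19 - 40)*G(p(o, -3)) = (19 - 40)*(-23/2 + sqrt((-4/5)**2 + (-3)**2)) = -21*(-23/2 + sqrt(16/25 + 9)) = -21*(-23/2 + sqrt(241/25)) = -21*(-23/2 + sqrt(241)/5) = 483/2 - 21*sqrt(241)/5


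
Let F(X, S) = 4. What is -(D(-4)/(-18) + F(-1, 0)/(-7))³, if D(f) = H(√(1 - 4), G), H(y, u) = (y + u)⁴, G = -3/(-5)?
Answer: -36029183616/83740234375 - 991733952*I*√3/2392578125 ≈ -0.43025 - 0.71794*I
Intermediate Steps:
G = ⅗ (G = -3*(-⅕) = ⅗ ≈ 0.60000)
H(y, u) = (u + y)⁴
D(f) = (⅗ + I*√3)⁴ (D(f) = (⅗ + √(1 - 4))⁴ = (⅗ + √(-3))⁴ = (⅗ + I*√3)⁴)
-(D(-4)/(-18) + F(-1, 0)/(-7))³ = -((1656/625 - 792*I*√3/125)/(-18) + 4/(-7))³ = -((1656/625 - 792*I*√3/125)*(-1/18) + 4*(-⅐))³ = -((-92/625 + 44*I*√3/125) - 4/7)³ = -(-3144/4375 + 44*I*√3/125)³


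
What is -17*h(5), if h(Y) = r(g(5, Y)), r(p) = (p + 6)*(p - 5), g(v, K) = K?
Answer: 0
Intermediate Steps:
r(p) = (-5 + p)*(6 + p) (r(p) = (6 + p)*(-5 + p) = (-5 + p)*(6 + p))
h(Y) = -30 + Y + Y²
-17*h(5) = -17*(-30 + 5 + 5²) = -17*(-30 + 5 + 25) = -17*0 = 0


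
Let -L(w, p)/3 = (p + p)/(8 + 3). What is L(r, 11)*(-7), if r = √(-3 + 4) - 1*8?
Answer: 42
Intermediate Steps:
r = -7 (r = √1 - 8 = 1 - 8 = -7)
L(w, p) = -6*p/11 (L(w, p) = -3*(p + p)/(8 + 3) = -3*2*p/11 = -6*p/11)
L(r, 11)*(-7) = -6/11*11*(-7) = -6*(-7) = 42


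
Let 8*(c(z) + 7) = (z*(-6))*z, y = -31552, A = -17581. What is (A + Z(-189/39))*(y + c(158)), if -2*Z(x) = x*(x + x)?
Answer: 149596894556/169 ≈ 8.8519e+8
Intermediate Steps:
Z(x) = -x**2 (Z(x) = -x*(x + x)/2 = -x*2*x/2 = -x**2)
c(z) = -7 - 3*z**2/4 (c(z) = -7 + ((z*(-6))*z)/8 = -7 + ((-6*z)*z)/8 = -7 + (-6*z**2)/8 = -7 - 3*z**2/4)
(A + Z(-189/39))*(y + c(158)) = (-17581 - (-189/39)**2)*(-31552 + (-7 - 3/4*158**2)) = (-17581 - (-189*1/39)**2)*(-31552 + (-7 - 3/4*24964)) = (-17581 - (-63/13)**2)*(-31552 + (-7 - 18723)) = (-17581 - 1*3969/169)*(-31552 - 18730) = (-17581 - 3969/169)*(-50282) = -2975158/169*(-50282) = 149596894556/169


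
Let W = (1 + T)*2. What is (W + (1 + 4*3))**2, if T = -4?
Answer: 49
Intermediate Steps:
W = -6 (W = (1 - 4)*2 = -3*2 = -6)
(W + (1 + 4*3))**2 = (-6 + (1 + 4*3))**2 = (-6 + (1 + 12))**2 = (-6 + 13)**2 = 7**2 = 49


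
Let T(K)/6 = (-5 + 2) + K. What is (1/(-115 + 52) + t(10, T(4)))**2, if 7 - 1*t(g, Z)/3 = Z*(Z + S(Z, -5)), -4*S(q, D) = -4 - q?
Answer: 69172489/3969 ≈ 17428.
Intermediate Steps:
S(q, D) = 1 + q/4 (S(q, D) = -(-4 - q)/4 = 1 + q/4)
T(K) = -18 + 6*K (T(K) = 6*((-5 + 2) + K) = 6*(-3 + K) = -18 + 6*K)
t(g, Z) = 21 - 3*Z*(1 + 5*Z/4) (t(g, Z) = 21 - 3*Z*(Z + (1 + Z/4)) = 21 - 3*Z*(1 + 5*Z/4))
(1/(-115 + 52) + t(10, T(4)))**2 = (1/(-115 + 52) + (21 - 3*(-18 + 6*4) - 15*(-18 + 6*4)**2/4))**2 = (1/(-63) + (21 - 3*(-18 + 24) - 15*(-18 + 24)**2/4))**2 = (-1/63 + (21 - 3*6 - 15/4*6**2))**2 = (-1/63 + (21 - 18 - 15/4*36))**2 = (-1/63 + (21 - 18 - 135))**2 = (-1/63 - 132)**2 = (-8317/63)**2 = 69172489/3969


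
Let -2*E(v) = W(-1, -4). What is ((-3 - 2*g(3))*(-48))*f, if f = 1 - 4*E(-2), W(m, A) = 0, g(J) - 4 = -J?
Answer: 240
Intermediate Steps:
g(J) = 4 - J
E(v) = 0 (E(v) = -½*0 = 0)
f = 1 (f = 1 - 4*0 = 1 + 0 = 1)
((-3 - 2*g(3))*(-48))*f = ((-3 - 2*(4 - 1*3))*(-48))*1 = ((-3 - 2*(4 - 3))*(-48))*1 = ((-3 - 2*1)*(-48))*1 = ((-3 - 2)*(-48))*1 = -5*(-48)*1 = 240*1 = 240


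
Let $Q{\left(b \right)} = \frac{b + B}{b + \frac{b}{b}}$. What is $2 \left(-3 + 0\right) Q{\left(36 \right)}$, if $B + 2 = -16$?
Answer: $- \frac{108}{37} \approx -2.9189$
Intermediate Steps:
$B = -18$ ($B = -2 - 16 = -18$)
$Q{\left(b \right)} = \frac{-18 + b}{1 + b}$ ($Q{\left(b \right)} = \frac{b - 18}{b + \frac{b}{b}} = \frac{-18 + b}{b + 1} = \frac{-18 + b}{1 + b}$)
$2 \left(-3 + 0\right) Q{\left(36 \right)} = 2 \left(-3 + 0\right) \frac{-18 + 36}{1 + 36} = 2 \left(-3\right) \frac{1}{37} \cdot 18 = - 6 \cdot \frac{1}{37} \cdot 18 = \left(-6\right) \frac{18}{37} = - \frac{108}{37}$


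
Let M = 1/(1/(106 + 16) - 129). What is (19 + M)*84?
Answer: 25106004/15737 ≈ 1595.3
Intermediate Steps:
M = -122/15737 (M = 1/(1/122 - 129) = 1/(-15737/122) = -122/15737 ≈ -0.0077524)
(19 + M)*84 = (19 - 122/15737)*84 = (298881/15737)*84 = 25106004/15737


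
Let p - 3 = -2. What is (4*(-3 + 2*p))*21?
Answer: -84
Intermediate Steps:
p = 1 (p = 3 - 2 = 1)
(4*(-3 + 2*p))*21 = (4*(-3 + 2*1))*21 = (4*(-3 + 2))*21 = (4*(-1))*21 = -4*21 = -84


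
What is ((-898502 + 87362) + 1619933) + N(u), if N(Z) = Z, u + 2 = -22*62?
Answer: 807427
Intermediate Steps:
u = -1366 (u = -2 - 22*62 = -2 - 1364 = -1366)
((-898502 + 87362) + 1619933) + N(u) = ((-898502 + 87362) + 1619933) - 1366 = (-811140 + 1619933) - 1366 = 808793 - 1366 = 807427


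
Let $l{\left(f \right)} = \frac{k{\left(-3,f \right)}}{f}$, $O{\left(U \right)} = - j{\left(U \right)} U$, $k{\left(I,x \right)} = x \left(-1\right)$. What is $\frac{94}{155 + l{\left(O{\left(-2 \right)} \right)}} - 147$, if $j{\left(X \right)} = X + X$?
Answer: $- \frac{11272}{77} \approx -146.39$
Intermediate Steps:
$k{\left(I,x \right)} = - x$
$j{\left(X \right)} = 2 X$
$O{\left(U \right)} = - 2 U^{2}$ ($O{\left(U \right)} = - 2 U U = - 2 U^{2}$)
$l{\left(f \right)} = -1$ ($l{\left(f \right)} = \frac{\left(-1\right) f}{f} = -1$)
$\frac{94}{155 + l{\left(O{\left(-2 \right)} \right)}} - 147 = \frac{94}{155 - 1} - 147 = \frac{94}{154} - 147 = 94 \cdot \frac{1}{154} - 147 = \frac{47}{77} - 147 = - \frac{11272}{77}$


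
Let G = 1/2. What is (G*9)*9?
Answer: 81/2 ≈ 40.500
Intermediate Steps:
G = 1/2 (G = 1*(1/2) = 1/2 ≈ 0.50000)
(G*9)*9 = ((1/2)*9)*9 = (9/2)*9 = 81/2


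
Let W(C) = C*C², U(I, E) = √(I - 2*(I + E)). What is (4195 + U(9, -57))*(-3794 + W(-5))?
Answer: -16440205 - 3919*√105 ≈ -1.6480e+7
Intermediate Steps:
U(I, E) = √(-I - 2*E) (U(I, E) = √(I - 2*(E + I)) = √(I + (-2*E - 2*I)) = √(-I - 2*E))
W(C) = C³
(4195 + U(9, -57))*(-3794 + W(-5)) = (4195 + √(-1*9 - 2*(-57)))*(-3794 + (-5)³) = (4195 + √(-9 + 114))*(-3794 - 125) = (4195 + √105)*(-3919) = -16440205 - 3919*√105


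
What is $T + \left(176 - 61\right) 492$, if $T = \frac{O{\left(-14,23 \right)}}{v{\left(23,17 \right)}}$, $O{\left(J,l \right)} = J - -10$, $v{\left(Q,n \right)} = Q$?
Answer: $\frac{1301336}{23} \approx 56580.0$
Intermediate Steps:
$O{\left(J,l \right)} = 10 + J$ ($O{\left(J,l \right)} = J + 10 = 10 + J$)
$T = - \frac{4}{23}$ ($T = \frac{10 - 14}{23} = \left(-4\right) \frac{1}{23} = - \frac{4}{23} \approx -0.17391$)
$T + \left(176 - 61\right) 492 = - \frac{4}{23} + \left(176 - 61\right) 492 = - \frac{4}{23} + 115 \cdot 492 = - \frac{4}{23} + 56580 = \frac{1301336}{23}$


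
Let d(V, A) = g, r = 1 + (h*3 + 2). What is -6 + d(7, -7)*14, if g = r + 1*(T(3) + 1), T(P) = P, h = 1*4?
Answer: 260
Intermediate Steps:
h = 4
r = 15 (r = 1 + (4*3 + 2) = 1 + (12 + 2) = 1 + 14 = 15)
g = 19 (g = 15 + 1*(3 + 1) = 15 + 1*4 = 15 + 4 = 19)
d(V, A) = 19
-6 + d(7, -7)*14 = -6 + 19*14 = -6 + 266 = 260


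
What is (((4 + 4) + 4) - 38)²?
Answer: 676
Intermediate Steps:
(((4 + 4) + 4) - 38)² = ((8 + 4) - 38)² = (12 - 38)² = (-26)² = 676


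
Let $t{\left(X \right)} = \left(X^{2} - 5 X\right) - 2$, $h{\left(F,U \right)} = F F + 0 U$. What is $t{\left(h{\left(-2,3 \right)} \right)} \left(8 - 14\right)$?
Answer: $36$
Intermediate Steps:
$h{\left(F,U \right)} = F^{2}$ ($h{\left(F,U \right)} = F^{2} + 0 = F^{2}$)
$t{\left(X \right)} = -2 + X^{2} - 5 X$
$t{\left(h{\left(-2,3 \right)} \right)} \left(8 - 14\right) = \left(-2 + \left(\left(-2\right)^{2}\right)^{2} - 5 \left(-2\right)^{2}\right) \left(8 - 14\right) = \left(-2 + 4^{2} - 20\right) \left(-6\right) = \left(-2 + 16 - 20\right) \left(-6\right) = \left(-6\right) \left(-6\right) = 36$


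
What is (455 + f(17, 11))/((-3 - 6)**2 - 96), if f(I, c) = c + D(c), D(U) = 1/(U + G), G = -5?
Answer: -2797/90 ≈ -31.078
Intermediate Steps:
D(U) = 1/(-5 + U) (D(U) = 1/(U - 5) = 1/(-5 + U))
f(I, c) = c + 1/(-5 + c)
(455 + f(17, 11))/((-3 - 6)**2 - 96) = (455 + (1 + 11*(-5 + 11))/(-5 + 11))/((-3 - 6)**2 - 96) = (455 + (1 + 11*6)/6)/((-9)**2 - 96) = (455 + (1 + 66)/6)/(81 - 96) = (455 + (1/6)*67)/(-15) = (455 + 67/6)*(-1/15) = (2797/6)*(-1/15) = -2797/90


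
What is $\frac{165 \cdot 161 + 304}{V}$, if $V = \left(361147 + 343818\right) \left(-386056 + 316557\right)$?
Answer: $- \frac{97}{176874955} \approx -5.4841 \cdot 10^{-7}$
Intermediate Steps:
$V = -48994362535$ ($V = 704965 \left(-69499\right) = -48994362535$)
$\frac{165 \cdot 161 + 304}{V} = \frac{165 \cdot 161 + 304}{-48994362535} = \left(26565 + 304\right) \left(- \frac{1}{48994362535}\right) = 26869 \left(- \frac{1}{48994362535}\right) = - \frac{97}{176874955}$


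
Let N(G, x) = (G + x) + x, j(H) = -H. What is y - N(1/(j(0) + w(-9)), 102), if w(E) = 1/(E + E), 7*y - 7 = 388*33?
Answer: 11509/7 ≈ 1644.1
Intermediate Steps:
y = 12811/7 (y = 1 + (388*33)/7 = 1 + (⅐)*12804 = 1 + 12804/7 = 12811/7 ≈ 1830.1)
w(E) = 1/(2*E)
N(G, x) = G + 2*x
y - N(1/(j(0) + w(-9)), 102) = 12811/7 - (1/(-1*0 + (½)/(-9)) + 2*102) = 12811/7 - (1/(0 + (½)*(-⅑)) + 204) = 12811/7 - (1/(0 - 1/18) + 204) = 12811/7 - (1/(-1/18) + 204) = 12811/7 - (-18 + 204) = 12811/7 - 1*186 = 12811/7 - 186 = 11509/7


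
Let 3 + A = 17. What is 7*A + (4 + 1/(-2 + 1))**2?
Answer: 107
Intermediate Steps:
A = 14 (A = -3 + 17 = 14)
7*A + (4 + 1/(-2 + 1))**2 = 7*14 + (4 + 1/(-2 + 1))**2 = 98 + (4 + 1/(-1))**2 = 98 + (4 - 1)**2 = 98 + 3**2 = 98 + 9 = 107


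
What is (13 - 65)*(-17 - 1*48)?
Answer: 3380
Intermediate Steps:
(13 - 65)*(-17 - 1*48) = -52*(-17 - 48) = -52*(-65) = 3380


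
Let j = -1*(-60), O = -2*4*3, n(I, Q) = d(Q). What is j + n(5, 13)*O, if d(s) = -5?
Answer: 180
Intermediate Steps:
n(I, Q) = -5
O = -24 (O = -8*3 = -24)
j = 60
j + n(5, 13)*O = 60 - 5*(-24) = 60 + 120 = 180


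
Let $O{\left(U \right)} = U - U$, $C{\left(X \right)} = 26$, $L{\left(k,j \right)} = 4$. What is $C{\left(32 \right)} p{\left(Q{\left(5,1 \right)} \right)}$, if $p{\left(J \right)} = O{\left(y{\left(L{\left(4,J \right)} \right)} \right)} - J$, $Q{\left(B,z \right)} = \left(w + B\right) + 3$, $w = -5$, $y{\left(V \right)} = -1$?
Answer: $-78$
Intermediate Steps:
$O{\left(U \right)} = 0$
$Q{\left(B,z \right)} = -2 + B$ ($Q{\left(B,z \right)} = \left(-5 + B\right) + 3 = -2 + B$)
$p{\left(J \right)} = - J$ ($p{\left(J \right)} = 0 - J = - J$)
$C{\left(32 \right)} p{\left(Q{\left(5,1 \right)} \right)} = 26 \left(- (-2 + 5)\right) = 26 \left(\left(-1\right) 3\right) = 26 \left(-3\right) = -78$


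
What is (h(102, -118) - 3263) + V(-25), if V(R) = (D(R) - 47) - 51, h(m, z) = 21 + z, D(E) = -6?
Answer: -3464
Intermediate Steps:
V(R) = -104 (V(R) = (-6 - 47) - 51 = -53 - 51 = -104)
(h(102, -118) - 3263) + V(-25) = ((21 - 118) - 3263) - 104 = (-97 - 3263) - 104 = -3360 - 104 = -3464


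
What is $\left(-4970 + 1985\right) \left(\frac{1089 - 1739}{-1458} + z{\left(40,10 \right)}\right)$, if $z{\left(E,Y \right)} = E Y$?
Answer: $- \frac{290465375}{243} \approx -1.1953 \cdot 10^{6}$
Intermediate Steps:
$\left(-4970 + 1985\right) \left(\frac{1089 - 1739}{-1458} + z{\left(40,10 \right)}\right) = \left(-4970 + 1985\right) \left(\frac{1089 - 1739}{-1458} + 40 \cdot 10\right) = - 2985 \left(\left(-650\right) \left(- \frac{1}{1458}\right) + 400\right) = - 2985 \left(\frac{325}{729} + 400\right) = \left(-2985\right) \frac{291925}{729} = - \frac{290465375}{243}$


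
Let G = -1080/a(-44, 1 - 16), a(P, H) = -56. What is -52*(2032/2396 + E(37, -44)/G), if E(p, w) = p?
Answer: -11633492/80865 ≈ -143.86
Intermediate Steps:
G = 135/7 (G = -1080/(-56) = -1080*(-1/56) = 135/7 ≈ 19.286)
-52*(2032/2396 + E(37, -44)/G) = -52*(2032/2396 + 37/(135/7)) = -52*(2032*(1/2396) + 37*(7/135)) = -52*(508/599 + 259/135) = -52*223721/80865 = -11633492/80865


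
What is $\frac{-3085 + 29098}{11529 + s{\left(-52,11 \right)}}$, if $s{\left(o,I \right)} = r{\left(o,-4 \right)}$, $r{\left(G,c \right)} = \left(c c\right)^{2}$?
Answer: $\frac{26013}{11785} \approx 2.2073$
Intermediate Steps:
$r{\left(G,c \right)} = c^{4}$ ($r{\left(G,c \right)} = \left(c^{2}\right)^{2} = c^{4}$)
$s{\left(o,I \right)} = 256$ ($s{\left(o,I \right)} = \left(-4\right)^{4} = 256$)
$\frac{-3085 + 29098}{11529 + s{\left(-52,11 \right)}} = \frac{-3085 + 29098}{11529 + 256} = \frac{26013}{11785}$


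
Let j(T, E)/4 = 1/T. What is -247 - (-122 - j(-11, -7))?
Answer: -1379/11 ≈ -125.36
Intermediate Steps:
j(T, E) = 4/T
-247 - (-122 - j(-11, -7)) = -247 - (-122 - 4/(-11)) = -247 - (-122 - 4*(-1)/11) = -247 - (-122 - 1*(-4/11)) = -247 - (-122 + 4/11) = -247 - 1*(-1338/11) = -247 + 1338/11 = -1379/11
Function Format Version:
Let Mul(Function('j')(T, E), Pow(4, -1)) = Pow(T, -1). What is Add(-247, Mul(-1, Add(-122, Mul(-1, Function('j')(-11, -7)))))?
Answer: Rational(-1379, 11) ≈ -125.36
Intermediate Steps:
Function('j')(T, E) = Mul(4, Pow(T, -1))
Add(-247, Mul(-1, Add(-122, Mul(-1, Function('j')(-11, -7))))) = Add(-247, Mul(-1, Add(-122, Mul(-1, Mul(4, Pow(-11, -1)))))) = Add(-247, Mul(-1, Add(-122, Mul(-1, Mul(4, Rational(-1, 11)))))) = Add(-247, Mul(-1, Add(-122, Mul(-1, Rational(-4, 11))))) = Add(-247, Mul(-1, Add(-122, Rational(4, 11)))) = Add(-247, Mul(-1, Rational(-1338, 11))) = Add(-247, Rational(1338, 11)) = Rational(-1379, 11)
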